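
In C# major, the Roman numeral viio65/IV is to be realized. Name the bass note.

G#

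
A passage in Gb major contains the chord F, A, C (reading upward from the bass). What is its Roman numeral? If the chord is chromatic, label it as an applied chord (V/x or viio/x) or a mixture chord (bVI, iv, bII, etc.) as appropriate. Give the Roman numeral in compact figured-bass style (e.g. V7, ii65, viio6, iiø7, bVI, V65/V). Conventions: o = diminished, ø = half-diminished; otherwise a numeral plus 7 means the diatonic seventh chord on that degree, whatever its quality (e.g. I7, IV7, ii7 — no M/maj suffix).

Stacked in thirds the chord is F-A-C: a major triad on F.
F is not a diatonic chord root with this quality in Gb major, but it lies a perfect fifth above Bb (iii), so the chord functions as an applied dominant of iii.

V/iii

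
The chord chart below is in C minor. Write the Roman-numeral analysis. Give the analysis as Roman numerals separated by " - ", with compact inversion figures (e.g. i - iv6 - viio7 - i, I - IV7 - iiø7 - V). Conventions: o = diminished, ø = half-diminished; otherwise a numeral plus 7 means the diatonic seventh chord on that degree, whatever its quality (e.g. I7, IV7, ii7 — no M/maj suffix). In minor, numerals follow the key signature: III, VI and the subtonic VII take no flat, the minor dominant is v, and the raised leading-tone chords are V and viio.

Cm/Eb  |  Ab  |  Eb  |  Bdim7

Cm/Eb: root C is the tonic; minor triad there is i6.
Ab has root Ab, degree 6 in C minor, so VI.
Eb: root Eb is the mediant; major triad there is III.
Bdim7: root B is the leading tone; fully diminished seventh chord there is viio7.

i6 - VI - III - viio7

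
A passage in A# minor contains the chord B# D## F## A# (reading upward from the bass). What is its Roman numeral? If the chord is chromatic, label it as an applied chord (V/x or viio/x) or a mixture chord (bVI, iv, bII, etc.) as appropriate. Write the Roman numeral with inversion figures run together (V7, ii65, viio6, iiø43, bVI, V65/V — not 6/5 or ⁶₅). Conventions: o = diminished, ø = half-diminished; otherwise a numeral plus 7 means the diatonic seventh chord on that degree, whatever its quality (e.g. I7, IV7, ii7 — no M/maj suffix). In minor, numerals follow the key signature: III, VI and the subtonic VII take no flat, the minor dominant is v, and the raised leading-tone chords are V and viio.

V7/V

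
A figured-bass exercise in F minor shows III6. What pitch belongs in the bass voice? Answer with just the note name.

III in F minor has root Ab; the chord is Ab-C-Eb.
The figure 6 means first inversion — the third is in the bass.

C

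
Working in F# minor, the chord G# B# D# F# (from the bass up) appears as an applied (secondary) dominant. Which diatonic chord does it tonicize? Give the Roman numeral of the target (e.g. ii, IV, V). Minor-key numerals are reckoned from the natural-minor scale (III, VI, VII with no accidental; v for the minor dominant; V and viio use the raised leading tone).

V

The chord is a dominant seventh chord on G#.
A dominant resolves down a perfect fifth: G# → C#. In F# minor, C# is scale degree 5, i.e. V.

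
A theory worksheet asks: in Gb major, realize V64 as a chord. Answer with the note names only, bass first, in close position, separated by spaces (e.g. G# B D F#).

The numeral's case and figure indicate a major triad. In Gb major its root, the dominant, is Db.
That chord is spelled Db-F-Ab.
The figured bass 64 indicates second inversion, placing the fifth (Ab) in the bass: Ab-Db-F.

Ab Db F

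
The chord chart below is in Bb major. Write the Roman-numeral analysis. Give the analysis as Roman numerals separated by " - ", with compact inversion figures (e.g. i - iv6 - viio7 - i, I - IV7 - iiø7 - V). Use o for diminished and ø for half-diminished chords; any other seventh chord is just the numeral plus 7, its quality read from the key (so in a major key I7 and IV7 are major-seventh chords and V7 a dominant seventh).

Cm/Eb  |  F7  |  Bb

ii6 - V7 - I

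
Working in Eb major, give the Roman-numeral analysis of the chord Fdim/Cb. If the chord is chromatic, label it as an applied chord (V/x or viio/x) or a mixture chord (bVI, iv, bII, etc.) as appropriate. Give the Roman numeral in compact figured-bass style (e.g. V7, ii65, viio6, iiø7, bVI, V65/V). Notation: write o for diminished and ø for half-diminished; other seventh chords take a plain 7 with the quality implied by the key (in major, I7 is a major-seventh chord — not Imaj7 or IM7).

iio64

The pitches F-Ab-Cb form a diminished triad rooted on F.
F is the second degree of Eb major. This is the diminished supertonic triad, borrowed from the parallel minor.
With Cb in the bass the chord is in second inversion, so the figured bass is 64.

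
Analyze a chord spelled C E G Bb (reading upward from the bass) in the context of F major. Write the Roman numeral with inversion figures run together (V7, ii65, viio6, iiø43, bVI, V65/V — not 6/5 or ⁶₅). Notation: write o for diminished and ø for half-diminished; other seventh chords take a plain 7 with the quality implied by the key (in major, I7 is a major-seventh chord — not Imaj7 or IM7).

V7

The pitches C-E-G-Bb form a dominant seventh chord rooted on C.
In F major, C is the dominant; the diatonic dominant seventh chord there is V7.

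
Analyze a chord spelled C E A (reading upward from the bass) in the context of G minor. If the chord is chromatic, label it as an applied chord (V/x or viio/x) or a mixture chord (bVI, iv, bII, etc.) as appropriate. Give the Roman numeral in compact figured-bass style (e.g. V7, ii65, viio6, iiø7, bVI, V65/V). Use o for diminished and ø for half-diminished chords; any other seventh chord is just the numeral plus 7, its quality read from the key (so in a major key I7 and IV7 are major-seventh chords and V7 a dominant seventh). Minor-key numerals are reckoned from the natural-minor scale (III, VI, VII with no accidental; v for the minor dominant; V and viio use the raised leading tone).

ii6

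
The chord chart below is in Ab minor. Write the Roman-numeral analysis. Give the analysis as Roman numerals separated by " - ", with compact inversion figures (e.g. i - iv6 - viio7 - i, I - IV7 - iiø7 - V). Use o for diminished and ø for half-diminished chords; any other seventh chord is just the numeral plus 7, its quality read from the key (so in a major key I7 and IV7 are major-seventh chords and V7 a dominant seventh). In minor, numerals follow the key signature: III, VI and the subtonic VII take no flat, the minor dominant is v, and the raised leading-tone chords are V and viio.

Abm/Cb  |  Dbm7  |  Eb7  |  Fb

i6 - iv7 - V7 - VI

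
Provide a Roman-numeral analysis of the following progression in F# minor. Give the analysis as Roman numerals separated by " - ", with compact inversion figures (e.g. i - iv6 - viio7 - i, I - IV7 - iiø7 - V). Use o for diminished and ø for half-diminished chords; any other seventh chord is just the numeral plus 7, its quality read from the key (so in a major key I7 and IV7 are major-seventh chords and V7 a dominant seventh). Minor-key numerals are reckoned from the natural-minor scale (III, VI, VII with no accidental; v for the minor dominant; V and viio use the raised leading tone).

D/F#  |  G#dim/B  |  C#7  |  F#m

VI6 - iio6 - V7 - i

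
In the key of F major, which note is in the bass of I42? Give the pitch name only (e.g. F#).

E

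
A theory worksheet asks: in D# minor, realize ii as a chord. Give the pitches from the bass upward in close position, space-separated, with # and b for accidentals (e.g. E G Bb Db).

E# G# B#

ii is the minor supertonic, borrowed from the parallel major (the Dorian ii). In D# minor that root is E#.
So the chord is E#-G#-B#, a minor triad.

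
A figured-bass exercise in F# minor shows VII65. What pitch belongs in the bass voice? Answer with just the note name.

VII in F# minor has root E; the chord is E-G#-B-D.
The figure 65 means first inversion — the third is in the bass.

G#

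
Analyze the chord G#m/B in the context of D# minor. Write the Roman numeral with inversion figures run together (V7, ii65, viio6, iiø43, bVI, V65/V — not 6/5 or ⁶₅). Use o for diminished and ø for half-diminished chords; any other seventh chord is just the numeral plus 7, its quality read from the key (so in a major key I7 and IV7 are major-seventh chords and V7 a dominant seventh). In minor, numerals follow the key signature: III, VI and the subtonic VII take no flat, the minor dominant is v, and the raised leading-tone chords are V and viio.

The pitches G#-B-D# form a minor triad rooted on G#.
In D# minor, G# is the subdominant; the diatonic minor triad there is iv.
With B in the bass the chord is in first inversion, so the figured bass is 6.

iv6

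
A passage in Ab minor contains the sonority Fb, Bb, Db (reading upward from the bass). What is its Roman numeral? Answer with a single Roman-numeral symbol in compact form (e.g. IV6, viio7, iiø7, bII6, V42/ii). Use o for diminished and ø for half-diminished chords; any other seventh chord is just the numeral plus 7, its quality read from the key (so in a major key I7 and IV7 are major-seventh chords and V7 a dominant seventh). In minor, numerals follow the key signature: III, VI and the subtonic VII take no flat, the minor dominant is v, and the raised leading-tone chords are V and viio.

Stacked in thirds the chord is Bb-Db-Fb: a diminished triad on Bb.
Bb is scale degree 2 in Ab minor, and a diminished triad on that degree is written iio.
With Fb in the bass the chord is in second inversion, so the figured bass is 64.

iio64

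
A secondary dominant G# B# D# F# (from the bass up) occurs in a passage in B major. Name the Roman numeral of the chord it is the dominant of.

ii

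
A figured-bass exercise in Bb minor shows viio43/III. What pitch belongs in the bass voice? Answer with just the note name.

The applied chord viio43/III is rooted on C: C-Eb-Gb-Bbb.
The figure 43 means second inversion — the fifth is in the bass.

Gb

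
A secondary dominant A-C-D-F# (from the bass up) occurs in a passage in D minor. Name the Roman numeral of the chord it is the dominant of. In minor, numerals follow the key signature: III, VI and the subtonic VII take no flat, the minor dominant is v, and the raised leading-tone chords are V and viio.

iv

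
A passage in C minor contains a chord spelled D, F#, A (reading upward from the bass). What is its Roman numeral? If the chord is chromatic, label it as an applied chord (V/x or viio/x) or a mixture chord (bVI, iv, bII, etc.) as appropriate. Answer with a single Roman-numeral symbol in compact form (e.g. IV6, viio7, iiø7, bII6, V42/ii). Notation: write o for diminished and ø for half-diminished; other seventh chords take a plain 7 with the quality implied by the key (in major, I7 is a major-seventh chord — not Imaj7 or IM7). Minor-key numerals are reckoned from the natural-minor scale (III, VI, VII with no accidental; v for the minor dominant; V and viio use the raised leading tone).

V/V

Stacked in thirds the chord is D-F#-A: a major triad on D.
D is not a diatonic chord root with this quality in C minor, but it lies a perfect fifth above G (V), so the chord functions as an applied dominant of V.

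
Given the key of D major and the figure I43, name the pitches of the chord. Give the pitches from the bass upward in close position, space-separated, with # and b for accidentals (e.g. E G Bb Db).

A C# D F#

The numeral's case and figure indicate a major seventh chord. In D major its root, the tonic, is D.
Stacking thirds from D gives D-F#-A-C#.
The figured bass 43 indicates second inversion, placing the fifth (A) in the bass: A-C#-D-F#.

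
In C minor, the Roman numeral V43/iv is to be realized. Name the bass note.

The applied chord V43/iv is rooted on C: C-E-G-Bb.
The figure 43 means second inversion — the fifth is in the bass.

G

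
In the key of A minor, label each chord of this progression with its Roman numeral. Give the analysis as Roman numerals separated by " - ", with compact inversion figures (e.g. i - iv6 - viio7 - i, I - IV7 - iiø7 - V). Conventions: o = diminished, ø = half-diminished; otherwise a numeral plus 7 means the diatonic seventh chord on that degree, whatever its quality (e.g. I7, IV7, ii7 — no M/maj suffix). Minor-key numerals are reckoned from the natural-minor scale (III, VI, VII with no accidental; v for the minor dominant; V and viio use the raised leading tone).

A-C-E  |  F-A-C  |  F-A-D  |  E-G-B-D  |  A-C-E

i - VI - iv6 - v7 - i

A-C-E has root A, degree 1 in A minor, so i.
F-A-C: root F is the submediant; major triad there is VI.
F-A-D has root D, degree 4 in A minor, so iv6.
E-G-B-D: minor seventh chord on E = scale degree 5 → v7.
A-C-E has root A, degree 1 in A minor, so i.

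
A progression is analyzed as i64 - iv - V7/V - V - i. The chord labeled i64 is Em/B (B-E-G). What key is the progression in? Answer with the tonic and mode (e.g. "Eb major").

E minor

i64 is given as B-E-G — a minor triad with root E.
If E is scale degree 1 and the mode makes that degree carry a minor triad, the tonic is E and the mode is minor.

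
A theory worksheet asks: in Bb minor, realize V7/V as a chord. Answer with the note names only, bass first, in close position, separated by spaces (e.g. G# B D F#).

C E G Bb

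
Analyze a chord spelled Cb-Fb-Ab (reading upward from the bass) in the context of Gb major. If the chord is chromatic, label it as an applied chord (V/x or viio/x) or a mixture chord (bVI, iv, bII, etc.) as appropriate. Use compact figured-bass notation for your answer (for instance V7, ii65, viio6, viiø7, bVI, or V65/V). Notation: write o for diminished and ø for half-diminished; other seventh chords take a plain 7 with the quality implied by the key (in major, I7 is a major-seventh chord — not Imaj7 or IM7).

The pitches Fb-Ab-Cb form a major triad rooted on Fb.
Fb is the lowered seventh degree of Gb major (diatonic 7 would be F). This is a major triad on the lowered seventh degree (the subtonic), borrowed from the parallel minor.
With Cb in the bass the chord is in second inversion, so the figured bass is 64.

bVII64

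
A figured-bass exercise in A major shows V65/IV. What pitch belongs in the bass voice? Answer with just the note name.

C#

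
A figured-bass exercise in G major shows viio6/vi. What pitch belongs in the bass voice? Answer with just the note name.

F#

The applied chord viio6/vi is rooted on D#: D#-F#-A.
The figure 6 means first inversion — the third is in the bass.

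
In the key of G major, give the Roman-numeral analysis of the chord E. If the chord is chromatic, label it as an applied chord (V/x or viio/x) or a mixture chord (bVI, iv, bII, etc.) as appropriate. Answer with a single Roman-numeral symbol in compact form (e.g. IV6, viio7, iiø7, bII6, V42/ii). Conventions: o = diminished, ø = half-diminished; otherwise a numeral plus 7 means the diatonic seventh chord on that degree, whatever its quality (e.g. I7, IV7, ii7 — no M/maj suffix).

V/ii

Stacked in thirds the chord is E-G#-B: a major triad on E.
E is not a diatonic chord root with this quality in G major, but it lies a perfect fifth above A (ii), so the chord functions as an applied dominant of ii.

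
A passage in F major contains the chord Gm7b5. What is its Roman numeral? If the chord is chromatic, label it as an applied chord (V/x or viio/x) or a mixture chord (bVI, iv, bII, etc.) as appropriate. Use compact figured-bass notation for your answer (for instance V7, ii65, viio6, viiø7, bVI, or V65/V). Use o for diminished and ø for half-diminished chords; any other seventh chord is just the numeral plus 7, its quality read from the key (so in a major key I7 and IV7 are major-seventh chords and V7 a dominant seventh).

iiø7

Stacked in thirds the chord is G-Bb-Db-F: a half-diminished seventh chord on G.
G is the second degree of F major. This is the half-diminished supertonic seventh, borrowed from the parallel minor.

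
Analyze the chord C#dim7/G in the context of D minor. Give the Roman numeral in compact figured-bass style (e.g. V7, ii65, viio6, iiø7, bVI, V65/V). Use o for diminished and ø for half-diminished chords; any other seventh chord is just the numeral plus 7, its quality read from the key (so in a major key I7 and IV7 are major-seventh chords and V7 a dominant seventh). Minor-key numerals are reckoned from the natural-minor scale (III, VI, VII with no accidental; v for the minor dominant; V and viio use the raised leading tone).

viio43

The pitches C#-E-G-Bb form a fully diminished seventh chord rooted on C#.
C# is scale degree 7 in D minor, and a fully diminished seventh chord on that degree is written viio7.
With G in the bass the chord is in second inversion, so the figured bass is 43.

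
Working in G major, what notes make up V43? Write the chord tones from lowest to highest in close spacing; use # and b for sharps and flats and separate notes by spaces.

The numeral's case and figure indicate a dominant seventh chord. In G major its root, scale degree 5, is D.
That chord is spelled D-F#-A-C.
With the 43 figure the chord is in second inversion; from the bass A upward in close position it reads A-C-D-F#.

A C D F#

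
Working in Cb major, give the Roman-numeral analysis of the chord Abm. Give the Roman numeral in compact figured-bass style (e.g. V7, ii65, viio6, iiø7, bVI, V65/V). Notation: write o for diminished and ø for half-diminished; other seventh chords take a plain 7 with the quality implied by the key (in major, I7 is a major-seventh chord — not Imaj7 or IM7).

vi

Stacked in thirds the chord is Ab-Cb-Eb: a minor triad on Ab.
In Cb major, Ab is the submediant; the diatonic minor triad there is vi.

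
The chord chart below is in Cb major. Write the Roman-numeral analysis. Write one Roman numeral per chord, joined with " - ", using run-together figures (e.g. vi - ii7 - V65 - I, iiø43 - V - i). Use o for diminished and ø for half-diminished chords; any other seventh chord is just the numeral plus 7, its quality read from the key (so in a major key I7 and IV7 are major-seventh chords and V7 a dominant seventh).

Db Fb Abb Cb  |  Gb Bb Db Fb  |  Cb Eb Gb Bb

iiø7 - V7 - I7

Db-Fb-Abb-Cb: Db with this quality isn't in the key; it's iiø7, borrowed from the parallel minor.
Gb-Bb-Db-Fb has root Gb, degree 5 in Cb major, so V7.
Cb-Eb-Gb-Bb: root Cb is the tonic; major seventh chord there is I7.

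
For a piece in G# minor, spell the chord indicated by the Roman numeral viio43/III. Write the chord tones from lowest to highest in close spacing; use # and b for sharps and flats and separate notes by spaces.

viio43/III is a secondary leading-tone chord. The target III is B in G# minor; the applied chord is rooted a semitone below, on A#.
Building a fully diminished seventh chord on A# gives A#-C#-E-G.
The figured bass 43 indicates second inversion, placing the fifth (E) in the bass: E-G-A#-C#.

E G A# C#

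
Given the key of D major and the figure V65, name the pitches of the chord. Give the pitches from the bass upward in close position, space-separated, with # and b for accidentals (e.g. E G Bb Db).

C# E G A

The numeral's case and figure indicate a dominant seventh chord. In D major its root, the dominant, is A.
Stacking thirds from A gives A-C#-E-G.
With the 65 figure the chord is in first inversion; from the bass C# upward in close position it reads C#-E-G-A.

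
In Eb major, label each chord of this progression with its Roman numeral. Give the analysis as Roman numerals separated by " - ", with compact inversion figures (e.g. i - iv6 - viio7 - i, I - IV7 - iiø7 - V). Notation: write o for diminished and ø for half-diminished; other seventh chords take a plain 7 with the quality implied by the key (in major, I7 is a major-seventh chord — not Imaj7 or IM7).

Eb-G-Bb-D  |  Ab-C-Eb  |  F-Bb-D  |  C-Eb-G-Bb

I7 - IV - V64 - vi7

Eb-G-Bb-D: major seventh chord on Eb = scale degree 1 → I7.
Ab-C-Eb: major triad on Ab = scale degree 4 → IV.
F-Bb-D: root Bb is the dominant; major triad there is V64.
C-Eb-G-Bb: minor seventh chord on C = scale degree 6 → vi7.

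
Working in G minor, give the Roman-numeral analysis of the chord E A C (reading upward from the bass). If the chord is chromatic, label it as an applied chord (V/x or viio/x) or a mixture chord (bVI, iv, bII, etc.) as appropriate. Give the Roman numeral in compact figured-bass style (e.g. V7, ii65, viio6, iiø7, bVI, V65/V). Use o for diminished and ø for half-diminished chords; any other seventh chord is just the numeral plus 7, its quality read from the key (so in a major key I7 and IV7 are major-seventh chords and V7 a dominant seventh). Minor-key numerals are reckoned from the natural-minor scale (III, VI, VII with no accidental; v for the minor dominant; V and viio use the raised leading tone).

ii64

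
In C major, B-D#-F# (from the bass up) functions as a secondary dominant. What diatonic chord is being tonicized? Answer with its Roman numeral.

The chord is a major triad on B.
A dominant resolves down a perfect fifth: B → E. In C major, E is scale degree 3, i.e. iii.

iii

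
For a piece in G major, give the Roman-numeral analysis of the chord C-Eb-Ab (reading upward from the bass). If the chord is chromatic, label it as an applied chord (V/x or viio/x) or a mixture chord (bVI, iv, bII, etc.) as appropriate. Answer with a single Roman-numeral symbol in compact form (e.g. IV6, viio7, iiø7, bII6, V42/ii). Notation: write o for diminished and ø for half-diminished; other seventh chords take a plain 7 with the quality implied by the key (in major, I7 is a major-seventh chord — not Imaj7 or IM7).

The pitches Ab-C-Eb form a major triad rooted on Ab.
Ab is the lowered second degree of G major (diatonic 2 would be A). This is the Neapolitan sixth — a major triad on the lowered second degree, here in its customary first inversion.
With C in the bass the chord is in first inversion, so the figured bass is 6.

bII6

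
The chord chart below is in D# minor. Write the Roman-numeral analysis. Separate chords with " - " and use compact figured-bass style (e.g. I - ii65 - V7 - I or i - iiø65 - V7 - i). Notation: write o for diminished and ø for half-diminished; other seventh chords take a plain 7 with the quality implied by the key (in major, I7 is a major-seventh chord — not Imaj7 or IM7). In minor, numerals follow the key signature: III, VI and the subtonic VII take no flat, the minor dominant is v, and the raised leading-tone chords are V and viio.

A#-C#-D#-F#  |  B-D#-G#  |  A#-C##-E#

A#-C#-D#-F#: root D# is the tonic; minor seventh chord there is i43.
B-D#-G#: root G# is the subdominant; minor triad there is iv6.
A#-C##-E#: major triad on A# = scale degree 5 → V.

i43 - iv6 - V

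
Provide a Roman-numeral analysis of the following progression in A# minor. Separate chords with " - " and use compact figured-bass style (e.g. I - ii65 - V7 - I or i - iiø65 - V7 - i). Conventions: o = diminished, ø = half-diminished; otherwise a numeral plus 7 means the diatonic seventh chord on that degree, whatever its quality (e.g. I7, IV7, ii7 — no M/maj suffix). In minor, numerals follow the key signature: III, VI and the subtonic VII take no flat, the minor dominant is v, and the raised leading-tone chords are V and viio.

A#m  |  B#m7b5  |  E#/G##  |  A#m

i - iiø7 - V6 - i

A#m: minor triad on A# = scale degree 1 → i.
B#m7b5: half-diminished seventh chord on B# = scale degree 2 → iiø7.
E#/G## has root E#, degree 5 in A# minor, so V6.
A#m has root A#, degree 1 in A# minor, so i.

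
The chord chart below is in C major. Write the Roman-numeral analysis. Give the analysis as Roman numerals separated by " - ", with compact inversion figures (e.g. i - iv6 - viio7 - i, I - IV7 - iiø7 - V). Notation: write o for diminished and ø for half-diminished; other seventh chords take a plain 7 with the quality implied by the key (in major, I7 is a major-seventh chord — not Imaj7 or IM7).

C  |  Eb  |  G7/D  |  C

C has root C, degree 1 in C major, so I.
Eb: major triad on Eb — chromatic; bIII (borrowed from the parallel minor).
G7/D: dominant seventh chord on G = scale degree 5 → V43.
C: major triad on C = scale degree 1 → I.

I - bIII - V43 - I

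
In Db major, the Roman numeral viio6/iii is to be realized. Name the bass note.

G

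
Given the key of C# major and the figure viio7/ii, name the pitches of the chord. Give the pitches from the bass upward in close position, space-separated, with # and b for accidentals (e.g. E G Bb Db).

The slash marks an applied leading-tone chord: viio of ii. In C# major, ii is D#, so the leading tone to it is C##, a half step below.
Building a fully diminished seventh chord on C## gives C##-E#-G#-B.

C## E# G# B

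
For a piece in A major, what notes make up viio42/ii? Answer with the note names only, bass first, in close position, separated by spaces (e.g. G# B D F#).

viio42/ii is a secondary leading-tone chord. The target ii is B in A major; the applied chord is rooted a semitone below, on A#.
Building a fully diminished seventh chord on A# gives A#-C#-E-G.
The figured bass 42 indicates third inversion, placing the seventh (G) in the bass: G-A#-C#-E.

G A# C# E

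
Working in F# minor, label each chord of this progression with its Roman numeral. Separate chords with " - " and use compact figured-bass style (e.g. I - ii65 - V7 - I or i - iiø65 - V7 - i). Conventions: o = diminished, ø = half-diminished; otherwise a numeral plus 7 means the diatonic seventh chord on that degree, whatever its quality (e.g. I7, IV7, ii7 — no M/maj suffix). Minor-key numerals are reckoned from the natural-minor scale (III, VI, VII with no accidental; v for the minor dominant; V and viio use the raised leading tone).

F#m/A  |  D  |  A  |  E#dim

i6 - VI - III - viio

F#m/A has root F#, degree 1 in F# minor, so i6.
D: major triad on D = scale degree 6 → VI.
A has root A, degree 3 in F# minor, so III.
E#dim: root E# is the leading tone; diminished triad there is viio.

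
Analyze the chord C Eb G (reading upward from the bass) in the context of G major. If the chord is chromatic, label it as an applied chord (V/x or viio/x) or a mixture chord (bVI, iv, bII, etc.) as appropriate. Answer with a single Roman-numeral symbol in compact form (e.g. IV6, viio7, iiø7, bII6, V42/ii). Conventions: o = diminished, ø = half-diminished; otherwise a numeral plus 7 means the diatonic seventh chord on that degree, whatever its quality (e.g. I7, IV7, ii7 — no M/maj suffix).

iv

Stacked in thirds the chord is C-Eb-G: a minor triad on C.
C is the fourth degree of G major. This is the minor subdominant, borrowed from the parallel minor.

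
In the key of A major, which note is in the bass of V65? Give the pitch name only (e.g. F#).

V in A major has root E; the chord is E-G#-B-D.
The figure 65 means first inversion — the third is in the bass.

G#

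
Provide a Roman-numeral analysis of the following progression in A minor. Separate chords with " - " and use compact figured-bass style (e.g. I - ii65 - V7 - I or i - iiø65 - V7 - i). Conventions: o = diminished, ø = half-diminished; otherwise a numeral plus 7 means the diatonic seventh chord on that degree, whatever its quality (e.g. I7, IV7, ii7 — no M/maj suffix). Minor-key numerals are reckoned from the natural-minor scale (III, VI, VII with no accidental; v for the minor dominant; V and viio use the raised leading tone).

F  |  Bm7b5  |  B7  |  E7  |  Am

VI - iiø7 - V7/V - V7 - i

F: root F is the submediant; major triad there is VI.
Bm7b5: half-diminished seventh chord on B = scale degree 2 → iiø7.
B7 is the secondary dominant of V (dominant seventh chord on B): V7/V.
E7: root E is the dominant; dominant seventh chord there is V7.
Am has root A, degree 1 in A minor, so i.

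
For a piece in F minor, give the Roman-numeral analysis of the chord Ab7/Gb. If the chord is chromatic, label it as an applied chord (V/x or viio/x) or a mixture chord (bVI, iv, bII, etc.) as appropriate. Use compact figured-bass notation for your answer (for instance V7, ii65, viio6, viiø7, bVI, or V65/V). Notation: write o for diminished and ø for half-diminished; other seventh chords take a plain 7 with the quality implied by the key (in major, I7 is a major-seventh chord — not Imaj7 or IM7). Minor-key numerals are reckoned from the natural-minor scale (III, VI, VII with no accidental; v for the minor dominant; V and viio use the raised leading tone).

The pitches Ab-C-Eb-Gb form a dominant seventh chord rooted on Ab.
Ab is not a diatonic chord root with this quality in F minor, but it lies a perfect fifth above Db (VI), so the chord functions as an applied dominant of VI.
With Gb in the bass the chord is in third inversion, so the figured bass is 42.

V42/VI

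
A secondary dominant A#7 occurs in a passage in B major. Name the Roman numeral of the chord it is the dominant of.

iii

The chord is a dominant seventh chord on A#.
A dominant resolves down a perfect fifth: A# → D#. In B major, D# is scale degree 3, i.e. iii.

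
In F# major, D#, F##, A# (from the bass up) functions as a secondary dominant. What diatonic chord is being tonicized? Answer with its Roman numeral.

ii

The chord is a major triad on D#.
A dominant resolves down a perfect fifth: D# → G#. In F# major, G# is scale degree 2, i.e. ii.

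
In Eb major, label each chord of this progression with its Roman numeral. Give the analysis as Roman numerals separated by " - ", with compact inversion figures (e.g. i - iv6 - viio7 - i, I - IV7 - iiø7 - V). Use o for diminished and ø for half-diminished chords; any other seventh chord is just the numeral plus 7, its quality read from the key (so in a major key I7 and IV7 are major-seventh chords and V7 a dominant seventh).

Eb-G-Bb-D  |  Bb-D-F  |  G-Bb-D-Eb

I7 - V - I65

Eb-G-Bb-D: major seventh chord on Eb = scale degree 1 → I7.
Bb-D-F: root Bb is the dominant; major triad there is V.
G-Bb-D-Eb: root Eb is the tonic; major seventh chord there is I65.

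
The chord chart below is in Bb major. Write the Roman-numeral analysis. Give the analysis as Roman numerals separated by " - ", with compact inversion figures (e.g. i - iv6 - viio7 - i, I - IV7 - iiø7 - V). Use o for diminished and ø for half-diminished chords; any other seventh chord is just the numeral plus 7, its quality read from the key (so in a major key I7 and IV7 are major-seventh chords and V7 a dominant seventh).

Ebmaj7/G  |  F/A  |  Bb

Ebmaj7/G has root Eb, degree 4 in Bb major, so IV65.
F/A: root F is the dominant; major triad there is V6.
Bb: root Bb is the tonic; major triad there is I.

IV65 - V6 - I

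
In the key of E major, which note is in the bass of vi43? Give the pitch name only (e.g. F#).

G#

vi in E major has root C#; the chord is C#-E-G#-B.
The figure 43 means second inversion — the fifth is in the bass.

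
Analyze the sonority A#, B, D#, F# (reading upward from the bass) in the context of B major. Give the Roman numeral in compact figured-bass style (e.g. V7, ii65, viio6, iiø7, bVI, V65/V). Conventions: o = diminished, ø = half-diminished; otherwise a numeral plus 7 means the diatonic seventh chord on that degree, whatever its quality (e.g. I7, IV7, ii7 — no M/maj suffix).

I42

Stacked in thirds the chord is B-D#-F#-A#: a major seventh chord on B.
In B major, B is the tonic; the diatonic major seventh chord there is I7.
With A# in the bass the chord is in third inversion, so the figured bass is 42.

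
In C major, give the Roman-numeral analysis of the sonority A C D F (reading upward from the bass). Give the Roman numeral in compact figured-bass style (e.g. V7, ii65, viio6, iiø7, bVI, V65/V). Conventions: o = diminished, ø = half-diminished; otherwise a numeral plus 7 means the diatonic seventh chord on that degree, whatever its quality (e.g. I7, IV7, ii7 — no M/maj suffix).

The pitches D-F-A-C form a minor seventh chord rooted on D.
In C major, D is the supertonic; the diatonic minor seventh chord there is ii7.
With A in the bass the chord is in second inversion, so the figured bass is 43.

ii43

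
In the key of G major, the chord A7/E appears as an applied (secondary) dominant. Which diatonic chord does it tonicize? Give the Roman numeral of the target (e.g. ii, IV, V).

The chord is a dominant seventh chord on A.
A dominant resolves down a perfect fifth: A → D. In G major, D is scale degree 5, i.e. V.

V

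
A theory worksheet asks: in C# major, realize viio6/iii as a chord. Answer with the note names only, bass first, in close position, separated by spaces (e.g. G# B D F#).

The slash marks an applied leading-tone chord: viio of iii. In C# major, iii is E#, so the leading tone to it is D##, a half step below.
Building a diminished triad on D## gives D##-F##-A#.
With the 6 figure the chord is in first inversion; from the bass F## upward in close position it reads F##-A#-D##.

F## A# D##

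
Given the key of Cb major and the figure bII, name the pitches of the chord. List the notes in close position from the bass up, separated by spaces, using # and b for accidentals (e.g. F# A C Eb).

Dbb Fb Abb

bII is the Neapolitan chord — a major triad on the lowered second degree. In Cb major that root is Dbb.
So the chord is Dbb-Fb-Abb, a major triad.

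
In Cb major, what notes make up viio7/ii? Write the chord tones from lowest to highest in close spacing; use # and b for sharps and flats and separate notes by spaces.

C Eb Gb Bbb

viio7/ii is a secondary leading-tone chord. The target ii is Db in Cb major; the applied chord is rooted a semitone below, on C.
Building a fully diminished seventh chord on C gives C-Eb-Gb-Bbb.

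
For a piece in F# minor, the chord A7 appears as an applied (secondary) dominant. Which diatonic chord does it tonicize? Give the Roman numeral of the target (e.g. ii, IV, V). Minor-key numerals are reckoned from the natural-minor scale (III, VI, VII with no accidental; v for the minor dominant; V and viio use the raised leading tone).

VI

The chord is a dominant seventh chord on A.
A dominant resolves down a perfect fifth: A → D. In F# minor, D is scale degree 6, i.e. VI.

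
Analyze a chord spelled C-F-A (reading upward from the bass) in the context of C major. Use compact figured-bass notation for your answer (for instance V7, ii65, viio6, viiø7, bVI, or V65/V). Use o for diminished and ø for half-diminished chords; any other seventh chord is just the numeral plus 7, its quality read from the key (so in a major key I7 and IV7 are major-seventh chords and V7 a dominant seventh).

Stacked in thirds the chord is F-A-C: a major triad on F.
In C major, F is the subdominant; the diatonic major triad there is IV.
With C in the bass the chord is in second inversion, so the figured bass is 64.

IV64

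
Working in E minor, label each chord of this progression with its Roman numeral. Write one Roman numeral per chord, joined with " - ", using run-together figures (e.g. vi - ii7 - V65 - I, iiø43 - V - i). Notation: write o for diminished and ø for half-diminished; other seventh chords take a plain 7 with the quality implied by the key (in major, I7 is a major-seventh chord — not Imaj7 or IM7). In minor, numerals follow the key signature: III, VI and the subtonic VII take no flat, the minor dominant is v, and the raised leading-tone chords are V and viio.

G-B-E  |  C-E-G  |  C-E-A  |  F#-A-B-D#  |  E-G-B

i6 - VI - iv6 - V43 - i

G-B-E has root E, degree 1 in E minor, so i6.
C-E-G has root C, degree 6 in E minor, so VI.
C-E-A: minor triad on A = scale degree 4 → iv6.
F#-A-B-D#: root B is the dominant; dominant seventh chord there is V43.
E-G-B: root E is the tonic; minor triad there is i.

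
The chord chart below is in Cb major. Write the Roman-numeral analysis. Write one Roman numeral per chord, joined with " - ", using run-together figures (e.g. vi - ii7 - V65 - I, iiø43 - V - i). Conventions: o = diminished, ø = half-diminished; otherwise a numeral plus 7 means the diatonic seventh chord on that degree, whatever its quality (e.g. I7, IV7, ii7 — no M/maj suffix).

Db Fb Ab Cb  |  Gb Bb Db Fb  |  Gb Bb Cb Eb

ii7 - V7 - I43

Db-Fb-Ab-Cb: root Db is the supertonic; minor seventh chord there is ii7.
Gb-Bb-Db-Fb has root Gb, degree 5 in Cb major, so V7.
Gb-Bb-Cb-Eb: root Cb is the tonic; major seventh chord there is I43.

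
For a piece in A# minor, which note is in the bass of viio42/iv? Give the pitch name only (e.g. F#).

The applied chord viio42/iv is rooted on C##: C##-E#-G#-B.
The figure 42 means third inversion — the seventh is in the bass.

B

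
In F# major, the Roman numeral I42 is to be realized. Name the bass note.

E#

I in F# major has root F#; the chord is F#-A#-C#-E#.
The figure 42 means third inversion — the seventh is in the bass.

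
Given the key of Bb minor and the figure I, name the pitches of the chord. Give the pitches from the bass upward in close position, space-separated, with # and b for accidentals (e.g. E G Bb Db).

Scale degree 1 in Bb minor is Bb; here the chord built on it is altered to a major triad. I is the major tonic (Picardy third), borrowed from the parallel major.
So the chord is Bb-D-F.

Bb D F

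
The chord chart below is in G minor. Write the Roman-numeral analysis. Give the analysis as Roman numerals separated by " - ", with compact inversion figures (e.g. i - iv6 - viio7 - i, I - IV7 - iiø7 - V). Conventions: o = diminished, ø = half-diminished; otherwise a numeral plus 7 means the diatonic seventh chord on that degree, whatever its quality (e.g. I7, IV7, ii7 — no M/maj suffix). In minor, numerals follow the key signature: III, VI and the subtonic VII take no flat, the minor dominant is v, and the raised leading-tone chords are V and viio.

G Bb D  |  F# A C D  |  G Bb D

i - V65 - i

G-Bb-D: minor triad on G = scale degree 1 → i.
F#-A-C-D: root D is the dominant; dominant seventh chord there is V65.
G-Bb-D: root G is the tonic; minor triad there is i.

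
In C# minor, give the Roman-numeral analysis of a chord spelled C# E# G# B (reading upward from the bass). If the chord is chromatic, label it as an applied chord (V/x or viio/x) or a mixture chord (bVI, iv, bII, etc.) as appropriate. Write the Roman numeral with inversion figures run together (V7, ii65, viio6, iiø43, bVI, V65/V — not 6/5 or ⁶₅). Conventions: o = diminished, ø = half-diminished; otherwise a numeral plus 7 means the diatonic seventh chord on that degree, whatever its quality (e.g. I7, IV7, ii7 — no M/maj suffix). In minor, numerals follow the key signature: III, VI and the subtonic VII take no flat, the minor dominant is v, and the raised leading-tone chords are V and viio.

V7/iv

The pitches C#-E#-G#-B form a dominant seventh chord rooted on C#.
C# is not a diatonic chord root with this quality in C# minor, but it lies a perfect fifth above F# (iv), so the chord functions as an applied dominant of iv.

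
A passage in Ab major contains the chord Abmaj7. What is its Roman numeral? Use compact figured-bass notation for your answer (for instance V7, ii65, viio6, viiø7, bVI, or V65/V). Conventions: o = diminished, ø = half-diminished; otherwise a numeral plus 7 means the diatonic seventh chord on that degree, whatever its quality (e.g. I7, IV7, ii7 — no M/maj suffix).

I7

The pitches Ab-C-Eb-G form a major seventh chord rooted on Ab.
Ab is scale degree 1 in Ab major, and a major seventh chord on that degree is written I7.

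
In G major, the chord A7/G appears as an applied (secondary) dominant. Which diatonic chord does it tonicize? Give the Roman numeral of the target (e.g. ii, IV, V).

V

The chord is a dominant seventh chord on A.
A dominant resolves down a perfect fifth: A → D. In G major, D is scale degree 5, i.e. V.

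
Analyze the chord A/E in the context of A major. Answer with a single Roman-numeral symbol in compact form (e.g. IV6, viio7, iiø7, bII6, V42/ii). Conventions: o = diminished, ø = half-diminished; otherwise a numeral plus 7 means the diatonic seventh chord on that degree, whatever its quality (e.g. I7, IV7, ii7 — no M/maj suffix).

I64

Stacked in thirds the chord is A-C#-E: a major triad on A.
A is scale degree 1 in A major, and a major triad on that degree is written I.
With E in the bass the chord is in second inversion, so the figured bass is 64.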